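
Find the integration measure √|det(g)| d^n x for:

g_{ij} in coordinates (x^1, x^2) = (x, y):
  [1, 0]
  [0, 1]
det(g) = 1
√|det(g)| = 1
Volume element: dV = 1 dx dy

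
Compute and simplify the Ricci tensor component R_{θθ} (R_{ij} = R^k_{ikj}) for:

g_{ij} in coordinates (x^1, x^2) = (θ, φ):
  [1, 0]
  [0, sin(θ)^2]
Non-zero Christoffel symbols (Γ^k_{ij} = Γ^k_{ji}):
Γ^θ_{φ φ} = -sin(2*θ)/2
Γ^φ_{θ φ} = 1/tan(θ)
R^θ_{θ θ θ} = 0 (a repeated index in an antisymmetric pair)
R^φ_{θ φ θ} = ∂_φ Γ^φ_{θ θ} - ∂_θ Γ^φ_{θ φ} + Γ^φ_{φ m} Γ^m_{θ θ} - Γ^φ_{θ m} Γ^m_{θ φ}
  = (0) - (-1/sin(θ)^2) + (0) - (1/tan(θ)^2) = 1
R_{θθ} = R^θ_{θ θ θ} + R^φ_{θ φ θ} = (0) + (1) = 1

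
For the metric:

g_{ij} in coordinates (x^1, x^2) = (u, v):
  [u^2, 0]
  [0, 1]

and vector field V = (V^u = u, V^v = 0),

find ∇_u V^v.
Non-zero Christoffel symbols:
Γ^u_{u u} = 1/u
∇_u V^v = ∂_u V^v + Γ^v_{u j} V^j
  = (0) + (0)(u) + (0)(0)
  = 0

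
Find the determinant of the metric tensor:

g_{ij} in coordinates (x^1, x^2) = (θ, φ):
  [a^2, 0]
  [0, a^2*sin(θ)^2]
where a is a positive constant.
For a 2×2 metric: det(g) = g_{11}·g_{22} - g_{12}·g_{21}
= (a^2)·(a^2*sin(θ)^2) - (0)·(0)
= a^4*sin(θ)^2 - 0
det(g) = a^4*sin(θ)^2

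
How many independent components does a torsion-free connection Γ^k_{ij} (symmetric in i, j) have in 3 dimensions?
Γ^k_{ij} has n choices for the upper index and n(n+1)/2 independent symmetric lower index pairs.
Total = 3 × 3×4/2 = 3 × 6 = 18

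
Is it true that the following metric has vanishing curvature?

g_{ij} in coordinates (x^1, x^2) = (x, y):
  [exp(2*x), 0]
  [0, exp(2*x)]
Non-zero Christoffel symbols:
Γ^x_{x x} = 1
Γ^x_{y y} = -1
Γ^y_{x y} = 1
Ricci tensor: R_{xx} = 0, R_{xy} = 0, R_{yy} = 0
All R_{ij} vanish; in 2 dimensions the Riemann tensor is fully determined by the Ricci tensor, so R^i_{jkl} = 0: the metric is flat (curvilinear coordinates on flat space).
Yes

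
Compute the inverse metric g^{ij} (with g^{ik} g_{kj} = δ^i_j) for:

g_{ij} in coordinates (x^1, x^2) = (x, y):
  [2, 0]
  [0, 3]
The metric is diagonal, so g^{ij} is diagonal with entries 1/g_{ii}: diag(1/2, 1/3).
g^{ij}:
  [1/2, 0]
  [0, 1/3]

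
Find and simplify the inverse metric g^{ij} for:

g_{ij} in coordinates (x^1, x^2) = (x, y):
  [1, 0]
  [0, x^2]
The metric is diagonal, so g^{ij} is diagonal with entries 1/g_{ii}: diag(1, 1/(x^2)).
g^{ij}:
  [1, 0]
  [0, 1/x^2]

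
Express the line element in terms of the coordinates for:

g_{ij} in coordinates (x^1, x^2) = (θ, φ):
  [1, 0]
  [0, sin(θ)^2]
ds^2 = g_{ij} dx^i dx^j; only the non-zero components contribute.
ds^2 = dθ^2 + sin(θ)^2 dφ^2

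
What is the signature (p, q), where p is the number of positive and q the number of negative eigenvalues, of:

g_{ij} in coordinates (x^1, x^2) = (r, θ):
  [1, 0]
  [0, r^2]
The metric is diagonal, so its eigenvalues are the diagonal entries: 1, r^2 (at a generic point, where coordinate-dependent entries are positive).
2 positive, 0 negative.
(2, 0) - Riemannian (positive definite)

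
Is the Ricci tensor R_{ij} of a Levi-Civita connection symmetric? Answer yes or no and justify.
R_{ij} = R^k_{ikj}; the pair symmetry R_{kilj} = R_{ljki} gives R_{ij} = R_{ji}.
Yes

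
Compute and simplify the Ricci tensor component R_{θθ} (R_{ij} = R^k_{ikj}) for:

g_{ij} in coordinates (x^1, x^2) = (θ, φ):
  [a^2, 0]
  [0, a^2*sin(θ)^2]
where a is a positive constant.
Non-zero Christoffel symbols (Γ^k_{ij} = Γ^k_{ji}):
Γ^θ_{φ φ} = -sin(2*θ)/2
Γ^φ_{θ φ} = 1/tan(θ)
R^θ_{θ θ θ} = 0 (a repeated index in an antisymmetric pair)
R^φ_{θ φ θ} = ∂_φ Γ^φ_{θ θ} - ∂_θ Γ^φ_{θ φ} + Γ^φ_{φ m} Γ^m_{θ θ} - Γ^φ_{θ m} Γ^m_{θ φ}
  = (0) - (-1/sin(θ)^2) + (0) - (1/tan(θ)^2) = 1
R_{θθ} = R^θ_{θ θ θ} + R^φ_{θ φ θ} = (0) + (1) = 1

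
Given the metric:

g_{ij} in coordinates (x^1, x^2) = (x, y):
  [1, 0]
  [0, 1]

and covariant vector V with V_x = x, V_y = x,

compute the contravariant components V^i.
Inverse metric (diagonal): g^{xx} = 1, g^{yy} = 1
V^i = g^{ij} V_j:
V^x = (1)(x) + (0)(x) = x
V^y = (0)(x) + (1)(x) = x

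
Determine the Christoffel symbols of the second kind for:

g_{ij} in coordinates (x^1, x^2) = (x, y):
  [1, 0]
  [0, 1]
Using Γ^k_{ij} = (1/2) g^{km} (∂_i g_{mj} + ∂_j g_{mi} - ∂_m g_{ij}); the metric is diagonal, so only the m = k term contributes.
Every metric component is constant, so all ∂_m g_{ij} = 0 and every Christoffel symbol vanishes.
All Christoffel symbols are zero.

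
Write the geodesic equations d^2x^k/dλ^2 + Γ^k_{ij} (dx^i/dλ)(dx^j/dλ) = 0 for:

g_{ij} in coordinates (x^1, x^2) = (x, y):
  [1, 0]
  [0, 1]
Geodesic equation: d^2x^k/dλ^2 + Γ^k_{ij} (dx^i/dλ)(dx^j/dλ) = 0.
All Christoffel symbols vanish, so the geodesics are straight lines:
d^2x/dλ^2 = 0
d^2y/dλ^2 = 0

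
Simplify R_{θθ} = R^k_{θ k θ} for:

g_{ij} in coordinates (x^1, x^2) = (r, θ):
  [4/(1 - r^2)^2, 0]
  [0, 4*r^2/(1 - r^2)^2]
Non-zero Christoffel symbols (Γ^k_{ij} = Γ^k_{ji}):
Γ^r_{r r} = 2*r/(1 - r^2)
Γ^r_{θ θ} = (r^3 + r)/(r^2 - 1)
Γ^θ_{r θ} = (-r^2 - 1)/(r^3 - r)
R^r_{θ r θ} = ∂_r Γ^r_{θ θ} - ∂_θ Γ^r_{θ r} + Γ^r_{r m} Γ^m_{θ θ} - Γ^r_{θ m} Γ^m_{θ r}
  = ((r^4 - 4*r^2 - 1)/(r^2 - 1)^2) - (0) + (-2*r^2*(r^2 + 1)/(r^2 - 1)^2) - (-(r^2 + 1)^2/(r^2 - 1)^2) = -4*r^2/(r^2 - 1)^2
R^θ_{θ θ θ} = 0 (a repeated index in an antisymmetric pair)
R_{θθ} = R^r_{θ r θ} + R^θ_{θ θ θ} = (-4*r^2/(r^2 - 1)^2) + (0) = -4*r^2/(r^2 - 1)^2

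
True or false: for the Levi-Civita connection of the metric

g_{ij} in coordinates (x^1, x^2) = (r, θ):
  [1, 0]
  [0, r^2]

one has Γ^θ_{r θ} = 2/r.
Γ^θ_{r θ} = (1/2) g^{θθ} (∂_r g_{θθ} + ∂_θ g_{θr} - ∂_θ g_{rθ}) = (1/2)(1/r^2)((2*r) + (0) - (0)) = 1/r
This differs from the proposed value 2/r.
False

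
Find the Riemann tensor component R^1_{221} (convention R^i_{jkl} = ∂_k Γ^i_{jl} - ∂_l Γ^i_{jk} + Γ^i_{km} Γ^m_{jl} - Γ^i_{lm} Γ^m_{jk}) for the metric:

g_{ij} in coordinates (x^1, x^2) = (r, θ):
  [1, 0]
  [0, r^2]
Non-zero Christoffel symbols (Γ^k_{ij} = Γ^k_{ji}):
Γ^r_{θ θ} = -r
Γ^θ_{r θ} = 1/r
R^r_{θ θ r} = ∂_θ Γ^r_{θ r} - ∂_r Γ^r_{θ θ} + Γ^r_{θ m} Γ^m_{θ r} - Γ^r_{r m} Γ^m_{θ θ}
  = (0) - (-1) + (-1) - (0) = 0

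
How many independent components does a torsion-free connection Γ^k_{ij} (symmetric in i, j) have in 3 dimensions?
Γ^k_{ij} has n choices for the upper index and n(n+1)/2 independent symmetric lower index pairs.
Total = 3 × 3×4/2 = 3 × 6 = 18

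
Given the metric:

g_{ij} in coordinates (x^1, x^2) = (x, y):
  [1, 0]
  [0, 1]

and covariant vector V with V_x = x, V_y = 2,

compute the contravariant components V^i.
Inverse metric (diagonal): g^{xx} = 1, g^{yy} = 1
V^i = g^{ij} V_j:
V^x = (1)(x) + (0)(2) = x
V^y = (0)(x) + (1)(2) = 2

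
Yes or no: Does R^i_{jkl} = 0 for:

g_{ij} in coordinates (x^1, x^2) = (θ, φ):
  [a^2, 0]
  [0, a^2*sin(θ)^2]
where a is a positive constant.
Non-zero Christoffel symbols:
Γ^θ_{φ φ} = -sin(2*θ)/2
Γ^φ_{θ φ} = 1/tan(θ)
Ricci tensor: R_{θθ} = 1, R_{θφ} = 0, R_{φφ} = sin(θ)^2
The Ricci tensor is non-zero, so the Riemann tensor is non-zero: not flat.
No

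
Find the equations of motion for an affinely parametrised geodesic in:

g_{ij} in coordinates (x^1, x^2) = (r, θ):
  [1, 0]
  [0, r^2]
Geodesic equation: d^2x^k/dλ^2 + Γ^k_{ij} (dx^i/dλ)(dx^j/dλ) = 0.
Non-zero Christoffel symbols:
Γ^r_{θ θ} = -r
Γ^θ_{r θ} = 1/r
Substituting (the symmetric pair Γ^k_{ij}, Γ^k_{ji} combines into a factor 2):
d^2r/dλ^2 - r (dθ/dλ)^2 = 0
d^2θ/dλ^2 + (2/r) (dr/dλ)(dθ/dλ) = 0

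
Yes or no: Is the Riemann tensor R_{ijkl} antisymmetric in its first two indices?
R_{ijkl} = -R_{jikl} (follows from metric compatibility).
Yes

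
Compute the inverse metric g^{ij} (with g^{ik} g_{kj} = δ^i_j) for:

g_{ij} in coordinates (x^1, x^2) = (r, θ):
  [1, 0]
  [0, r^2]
The metric is diagonal, so g^{ij} is diagonal with entries 1/g_{ii}: diag(1, 1/(r^2)).
g^{ij}:
  [1, 0]
  [0, 1/r^2]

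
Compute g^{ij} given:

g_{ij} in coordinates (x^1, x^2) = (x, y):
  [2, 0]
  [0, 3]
The metric is diagonal, so g^{ij} is diagonal with entries 1/g_{ii}: diag(1/2, 1/3).
g^{ij}:
  [1/2, 0]
  [0, 1/3]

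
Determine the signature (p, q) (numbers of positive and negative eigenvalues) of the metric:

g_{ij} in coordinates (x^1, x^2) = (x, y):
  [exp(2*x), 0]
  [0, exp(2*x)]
The metric is diagonal, so its eigenvalues are the diagonal entries: exp(2*x), exp(2*x) (at a generic point, where coordinate-dependent entries are positive).
2 positive, 0 negative.
(2, 0) - Riemannian (positive definite)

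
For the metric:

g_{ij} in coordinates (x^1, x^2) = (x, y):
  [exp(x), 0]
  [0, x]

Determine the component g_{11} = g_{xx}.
With x^1 = x, x^2 = y, g_{11} = g_{xx} is the row-1, column-1 entry of the matrix.
g_{11} = exp(x)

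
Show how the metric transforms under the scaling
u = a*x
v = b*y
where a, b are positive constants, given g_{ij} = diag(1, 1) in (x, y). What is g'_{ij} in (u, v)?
Invert the transformation: x = u/a, y = v/b
g'_{ij} = (∂x^k/∂x'^i)(∂x^l/∂x'^j) g_{kl}; with g_{kl} = δ_{kl} this is Σ_k (∂x^k/∂x'^i)(∂x^k/∂x'^j).
Jacobian: ∂x/∂u = 1/a, ∂x/∂v = 0, ∂y/∂u = 0, ∂y/∂v = 1/b
g'_{uu} = (1/a)(1/a) + (0)(0) = 1/a^2
g'_{uv} = (1/a)(0) + (0)(1/b) = 0
g'_{vv} = (0)(0) + (1/b)(1/b) = 1/b^2
g'_{ij} = diag(1/a^2, 1/b^2)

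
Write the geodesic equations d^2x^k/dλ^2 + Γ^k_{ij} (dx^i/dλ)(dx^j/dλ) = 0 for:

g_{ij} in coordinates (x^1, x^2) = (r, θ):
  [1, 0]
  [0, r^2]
Geodesic equation: d^2x^k/dλ^2 + Γ^k_{ij} (dx^i/dλ)(dx^j/dλ) = 0.
Non-zero Christoffel symbols:
Γ^r_{θ θ} = -r
Γ^θ_{r θ} = 1/r
Substituting (the symmetric pair Γ^k_{ij}, Γ^k_{ji} combines into a factor 2):
d^2r/dλ^2 - r (dθ/dλ)^2 = 0
d^2θ/dλ^2 + (2/r) (dr/dλ)(dθ/dλ) = 0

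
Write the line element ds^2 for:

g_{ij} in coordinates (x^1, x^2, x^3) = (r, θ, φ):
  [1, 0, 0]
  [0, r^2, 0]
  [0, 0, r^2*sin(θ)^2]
ds^2 = g_{ij} dx^i dx^j; only the non-zero components contribute.
ds^2 = dr^2 + r^2 dθ^2 + r^2*sin(θ)^2 dφ^2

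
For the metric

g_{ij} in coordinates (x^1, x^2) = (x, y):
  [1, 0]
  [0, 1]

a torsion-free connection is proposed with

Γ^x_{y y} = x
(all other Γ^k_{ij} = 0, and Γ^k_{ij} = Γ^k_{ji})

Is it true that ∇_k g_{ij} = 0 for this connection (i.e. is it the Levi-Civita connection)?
Using ∇_k g_{ij} = ∂_k g_{ij} - Γ^m_{ki} g_{mj} - Γ^m_{kj} g_{im}:
∇_y g_{xy} = (0) - (0) - (x) = -x ≠ 0
So the connection is not metric compatible (it is not the Levi-Civita connection).
No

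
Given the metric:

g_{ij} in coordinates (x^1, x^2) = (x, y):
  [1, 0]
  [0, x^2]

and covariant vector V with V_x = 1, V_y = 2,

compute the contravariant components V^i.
Inverse metric (diagonal): g^{xx} = 1, g^{yy} = 1/x^2
V^i = g^{ij} V_j:
V^x = (1)(1) + (0)(2) = 1
V^y = (0)(1) + (1/x^2)(2) = 2/x^2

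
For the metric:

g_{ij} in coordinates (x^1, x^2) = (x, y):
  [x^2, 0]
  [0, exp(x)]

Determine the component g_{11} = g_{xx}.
With x^1 = x, x^2 = y, g_{11} = g_{xx} is the row-1, column-1 entry of the matrix.
g_{11} = x^2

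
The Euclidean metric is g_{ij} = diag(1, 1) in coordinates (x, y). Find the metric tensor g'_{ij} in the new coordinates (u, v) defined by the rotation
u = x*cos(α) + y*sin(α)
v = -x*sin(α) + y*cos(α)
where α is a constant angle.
Invert the transformation: x = u*cos(α) - v*sin(α), y = u*sin(α) + v*cos(α)
g'_{ij} = (∂x^k/∂x'^i)(∂x^l/∂x'^j) g_{kl}; with g_{kl} = δ_{kl} this is Σ_k (∂x^k/∂x'^i)(∂x^k/∂x'^j).
Jacobian: ∂x/∂u = cos(α), ∂x/∂v = -sin(α), ∂y/∂u = sin(α), ∂y/∂v = cos(α)
g'_{uu} = (cos(α))(cos(α)) + (sin(α))(sin(α)) = 1
g'_{uv} = (cos(α))(-sin(α)) + (sin(α))(cos(α)) = 0
g'_{vv} = (-sin(α))(-sin(α)) + (cos(α))(cos(α)) = 1
g'_{ij} = diag(1, 1)
The Euclidean metric is invariant under rotations.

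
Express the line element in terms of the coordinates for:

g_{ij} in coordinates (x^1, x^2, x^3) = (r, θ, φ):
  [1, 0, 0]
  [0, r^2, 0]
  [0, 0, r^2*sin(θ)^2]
ds^2 = g_{ij} dx^i dx^j; only the non-zero components contribute.
ds^2 = dr^2 + r^2 dθ^2 + r^2*sin(θ)^2 dφ^2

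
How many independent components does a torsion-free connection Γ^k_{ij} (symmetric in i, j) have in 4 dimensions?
Γ^k_{ij} has n choices for the upper index and n(n+1)/2 independent symmetric lower index pairs.
Total = 4 × 4×5/2 = 4 × 10 = 40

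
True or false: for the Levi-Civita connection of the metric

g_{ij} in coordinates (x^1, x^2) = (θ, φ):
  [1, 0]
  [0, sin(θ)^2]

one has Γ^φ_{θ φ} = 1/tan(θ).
Γ^φ_{θ φ} = (1/2) g^{φφ} (∂_θ g_{φφ} + ∂_φ g_{φθ} - ∂_φ g_{θφ}) = (1/2)(1/sin(θ)^2)((sin(2*θ)) + (0) - (0)) = 1/tan(θ)
This equals the proposed value 1/tan(θ).
True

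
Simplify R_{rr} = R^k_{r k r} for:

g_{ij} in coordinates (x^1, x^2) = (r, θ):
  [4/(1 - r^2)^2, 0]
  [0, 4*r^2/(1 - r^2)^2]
Non-zero Christoffel symbols (Γ^k_{ij} = Γ^k_{ji}):
Γ^r_{r r} = 2*r/(1 - r^2)
Γ^r_{θ θ} = (r^3 + r)/(r^2 - 1)
Γ^θ_{r θ} = (-r^2 - 1)/(r^3 - r)
R^r_{r r r} = 0 (a repeated index in an antisymmetric pair)
R^θ_{r θ r} = ∂_θ Γ^θ_{r r} - ∂_r Γ^θ_{r θ} + Γ^θ_{θ m} Γ^m_{r r} - Γ^θ_{r m} Γ^m_{r θ}
  = (0) - ((r^4 + 4*r^2 - 1)/(r^3 - r)^2) + (2*(r^2 + 1)/(r^2 - 1)^2) - ((r^2 + 1)^2/(r^3 - r)^2) = -4/(r^2 - 1)^2
R_{rr} = R^r_{r r r} + R^θ_{r θ r} = (0) + (-4/(r^2 - 1)^2) = -4/(r^2 - 1)^2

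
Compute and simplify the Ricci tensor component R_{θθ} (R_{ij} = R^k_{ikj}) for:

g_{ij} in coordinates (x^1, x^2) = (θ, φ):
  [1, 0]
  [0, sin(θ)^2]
Non-zero Christoffel symbols (Γ^k_{ij} = Γ^k_{ji}):
Γ^θ_{φ φ} = -sin(2*θ)/2
Γ^φ_{θ φ} = 1/tan(θ)
R^θ_{θ θ θ} = 0 (a repeated index in an antisymmetric pair)
R^φ_{θ φ θ} = ∂_φ Γ^φ_{θ θ} - ∂_θ Γ^φ_{θ φ} + Γ^φ_{φ m} Γ^m_{θ θ} - Γ^φ_{θ m} Γ^m_{θ φ}
  = (0) - (-1/sin(θ)^2) + (0) - (1/tan(θ)^2) = 1
R_{θθ} = R^θ_{θ θ θ} + R^φ_{θ φ θ} = (0) + (1) = 1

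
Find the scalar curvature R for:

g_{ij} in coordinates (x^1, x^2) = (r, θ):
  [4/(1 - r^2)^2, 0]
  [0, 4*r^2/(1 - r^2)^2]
Non-zero Christoffel symbols (Γ^k_{ij} = Γ^k_{ji}):
Γ^r_{r r} = 2*r/(1 - r^2)
Γ^r_{θ θ} = (r^3 + r)/(r^2 - 1)
Γ^θ_{r θ} = (-r^2 - 1)/(r^3 - r)
Ricci tensor (R_{ij} = R^k_{ikj}): R_{rr} = -4/(r^2 - 1)^2, R_{rθ} = 0, R_{θθ} = -4*r^2/(r^2 - 1)^2
Inverse metric: g^{rr} = (1 - r^2)^2/4, g^{θθ} = (1 - r^2)^2/(4*r^2)
R = g^{ij} R_{ij} = ((1 - r^2)^2/4)(-4/(r^2 - 1)^2) + ((1 - r^2)^2/(4*r^2))(-4*r^2/(r^2 - 1)^2) = -2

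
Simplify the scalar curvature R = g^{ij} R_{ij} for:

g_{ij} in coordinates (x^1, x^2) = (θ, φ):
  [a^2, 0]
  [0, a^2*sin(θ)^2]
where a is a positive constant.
Non-zero Christoffel symbols (Γ^k_{ij} = Γ^k_{ji}):
Γ^θ_{φ φ} = -sin(2*θ)/2
Γ^φ_{θ φ} = 1/tan(θ)
Ricci tensor (R_{ij} = R^k_{ikj}): R_{θθ} = 1, R_{θφ} = 0, R_{φφ} = sin(θ)^2
Inverse metric: g^{θθ} = 1/a^2, g^{φφ} = 1/(a^2*sin(θ)^2)
R = g^{ij} R_{ij} = (1/a^2)(1) + (1/(a^2*sin(θ)^2))(sin(θ)^2) = 2/a^2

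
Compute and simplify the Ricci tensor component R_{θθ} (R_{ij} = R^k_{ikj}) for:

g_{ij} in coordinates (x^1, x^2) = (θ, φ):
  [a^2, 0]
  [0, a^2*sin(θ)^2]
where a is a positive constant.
Non-zero Christoffel symbols (Γ^k_{ij} = Γ^k_{ji}):
Γ^θ_{φ φ} = -sin(2*θ)/2
Γ^φ_{θ φ} = 1/tan(θ)
R^θ_{θ θ θ} = 0 (a repeated index in an antisymmetric pair)
R^φ_{θ φ θ} = ∂_φ Γ^φ_{θ θ} - ∂_θ Γ^φ_{θ φ} + Γ^φ_{φ m} Γ^m_{θ θ} - Γ^φ_{θ m} Γ^m_{θ φ}
  = (0) - (-1/sin(θ)^2) + (0) - (1/tan(θ)^2) = 1
R_{θθ} = R^θ_{θ θ θ} + R^φ_{θ φ θ} = (0) + (1) = 1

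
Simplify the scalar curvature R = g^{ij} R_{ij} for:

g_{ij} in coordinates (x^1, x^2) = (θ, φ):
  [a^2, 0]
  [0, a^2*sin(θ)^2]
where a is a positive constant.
Non-zero Christoffel symbols (Γ^k_{ij} = Γ^k_{ji}):
Γ^θ_{φ φ} = -sin(2*θ)/2
Γ^φ_{θ φ} = 1/tan(θ)
Ricci tensor (R_{ij} = R^k_{ikj}): R_{θθ} = 1, R_{θφ} = 0, R_{φφ} = sin(θ)^2
Inverse metric: g^{θθ} = 1/a^2, g^{φφ} = 1/(a^2*sin(θ)^2)
R = g^{ij} R_{ij} = (1/a^2)(1) + (1/(a^2*sin(θ)^2))(sin(θ)^2) = 2/a^2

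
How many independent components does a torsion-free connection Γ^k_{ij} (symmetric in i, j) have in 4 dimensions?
Γ^k_{ij} has n choices for the upper index and n(n+1)/2 independent symmetric lower index pairs.
Total = 4 × 4×5/2 = 4 × 10 = 40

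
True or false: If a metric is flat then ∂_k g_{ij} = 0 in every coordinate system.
Flatness means R^i_{jkl} = 0; the components can still vary, e.g. the flat plane in polar coordinates has g_{θθ} = r^2.
False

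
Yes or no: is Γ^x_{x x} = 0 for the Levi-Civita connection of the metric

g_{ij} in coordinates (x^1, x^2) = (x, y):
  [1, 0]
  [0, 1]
Γ^x_{x x} = (1/2) g^{xx} (∂_x g_{xx} + ∂_x g_{xx} - ∂_x g_{xx}) = (1/2)(1)((0) + (0) - (0)) = 0
This equals the proposed value 0.
Yes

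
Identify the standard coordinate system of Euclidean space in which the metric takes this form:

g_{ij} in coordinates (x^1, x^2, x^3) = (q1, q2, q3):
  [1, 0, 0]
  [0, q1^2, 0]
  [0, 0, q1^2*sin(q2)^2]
The line element ds^2 = dq1^2 + q1^2 dq2^2 + q1^2 sin(q2)^2 dq3^2 is dr^2 + r^2 dθ^2 + r^2 sin(θ)^2 dφ^2 with q1 = r, q2 = θ, q3 = φ.
spherical coordinates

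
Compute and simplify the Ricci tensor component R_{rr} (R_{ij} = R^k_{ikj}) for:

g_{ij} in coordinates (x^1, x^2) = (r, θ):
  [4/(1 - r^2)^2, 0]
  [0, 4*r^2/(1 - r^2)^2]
Non-zero Christoffel symbols (Γ^k_{ij} = Γ^k_{ji}):
Γ^r_{r r} = 2*r/(1 - r^2)
Γ^r_{θ θ} = (r^3 + r)/(r^2 - 1)
Γ^θ_{r θ} = (-r^2 - 1)/(r^3 - r)
R^r_{r r r} = 0 (a repeated index in an antisymmetric pair)
R^θ_{r θ r} = ∂_θ Γ^θ_{r r} - ∂_r Γ^θ_{r θ} + Γ^θ_{θ m} Γ^m_{r r} - Γ^θ_{r m} Γ^m_{r θ}
  = (0) - ((r^4 + 4*r^2 - 1)/(r^3 - r)^2) + (2*(r^2 + 1)/(r^2 - 1)^2) - ((r^2 + 1)^2/(r^3 - r)^2) = -4/(r^2 - 1)^2
R_{rr} = R^r_{r r r} + R^θ_{r θ r} = (0) + (-4/(r^2 - 1)^2) = -4/(r^2 - 1)^2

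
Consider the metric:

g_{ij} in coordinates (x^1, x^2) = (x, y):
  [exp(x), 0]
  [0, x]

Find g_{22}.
With x^1 = x, x^2 = y, g_{22} = g_{yy} is the row-2, column-2 entry of the matrix.
g_{22} = x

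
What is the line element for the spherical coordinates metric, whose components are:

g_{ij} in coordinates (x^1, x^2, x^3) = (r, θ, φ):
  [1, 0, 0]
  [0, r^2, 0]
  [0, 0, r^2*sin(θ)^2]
ds^2 = g_{ij} dx^i dx^j; only the non-zero components contribute.
ds^2 = dr^2 + r^2 dθ^2 + r^2*sin(θ)^2 dφ^2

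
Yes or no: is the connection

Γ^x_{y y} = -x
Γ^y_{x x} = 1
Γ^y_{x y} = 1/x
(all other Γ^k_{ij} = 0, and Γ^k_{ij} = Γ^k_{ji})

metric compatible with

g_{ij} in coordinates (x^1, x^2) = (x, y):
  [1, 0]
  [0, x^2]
Using ∇_k g_{ij} = ∂_k g_{ij} - Γ^m_{ki} g_{mj} - Γ^m_{kj} g_{im}:
∇_x g_{xy} = (0) - (x^2) - (0) = -x^2 ≠ 0
So the connection is not metric compatible (it is not the Levi-Civita connection).
No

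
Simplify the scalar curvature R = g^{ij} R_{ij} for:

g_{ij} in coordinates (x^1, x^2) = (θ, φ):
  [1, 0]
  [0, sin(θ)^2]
Non-zero Christoffel symbols (Γ^k_{ij} = Γ^k_{ji}):
Γ^θ_{φ φ} = -sin(2*θ)/2
Γ^φ_{θ φ} = 1/tan(θ)
Ricci tensor (R_{ij} = R^k_{ikj}): R_{θθ} = 1, R_{θφ} = 0, R_{φφ} = sin(θ)^2
Inverse metric: g^{θθ} = 1, g^{φφ} = 1/sin(θ)^2
R = g^{ij} R_{ij} = (1)(1) + (1/sin(θ)^2)(sin(θ)^2) = 2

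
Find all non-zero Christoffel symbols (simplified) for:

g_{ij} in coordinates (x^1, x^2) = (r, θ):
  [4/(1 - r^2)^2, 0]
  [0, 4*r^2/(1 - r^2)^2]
Using Γ^k_{ij} = (1/2) g^{km} (∂_i g_{mj} + ∂_j g_{mi} - ∂_m g_{ij}); the metric is diagonal, so only the m = k term contributes.
Non-zero symbols (using the symmetry Γ^k_{ij} = Γ^k_{ji}):
Γ^r_{r r} = (1/2) g^{rr} (∂_r g_{rr} + ∂_r g_{rr} - ∂_r g_{rr}) = (1/2)((1 - r^2)^2/4)((16*r/(1 - r^2)^3) + (16*r/(1 - r^2)^3) - (16*r/(1 - r^2)^3)) = 2*r/(1 - r^2)
Γ^r_{θ θ} = (1/2) g^{rr} (∂_θ g_{rθ} + ∂_θ g_{rθ} - ∂_r g_{θθ}) = (1/2)((1 - r^2)^2/4)((0) + (0) - (-8*(r^3 + r)/(r^2 - 1)^3)) = (r^3 + r)/(r^2 - 1)
Γ^θ_{r θ} = (1/2) g^{θθ} (∂_r g_{θθ} + ∂_θ g_{θr} - ∂_θ g_{rθ}) = (1/2)((1 - r^2)^2/(4*r^2))((-8*(r^3 + r)/(r^2 - 1)^3) + (0) - (0)) = (-r^2 - 1)/(r^3 - r)
All other Christoffel symbols are zero.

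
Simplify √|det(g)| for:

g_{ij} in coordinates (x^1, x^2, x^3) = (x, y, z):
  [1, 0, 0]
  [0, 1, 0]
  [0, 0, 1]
det(g) = 1
√|det(g)| = 1
Volume element: dV = 1 dx dy dz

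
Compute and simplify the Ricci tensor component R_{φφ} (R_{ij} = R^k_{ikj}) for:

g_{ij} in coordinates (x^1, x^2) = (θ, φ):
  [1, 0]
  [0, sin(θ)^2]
Non-zero Christoffel symbols (Γ^k_{ij} = Γ^k_{ji}):
Γ^θ_{φ φ} = -sin(2*θ)/2
Γ^φ_{θ φ} = 1/tan(θ)
R^θ_{φ θ φ} = ∂_θ Γ^θ_{φ φ} - ∂_φ Γ^θ_{φ θ} + Γ^θ_{θ m} Γ^m_{φ φ} - Γ^θ_{φ m} Γ^m_{φ θ}
  = (-cos(2*θ)) - (0) + (0) - (-cos(θ)^2) = sin(θ)^2
R^φ_{φ φ φ} = 0 (a repeated index in an antisymmetric pair)
R_{φφ} = R^θ_{φ θ φ} + R^φ_{φ φ φ} = (sin(θ)^2) + (0) = sin(θ)^2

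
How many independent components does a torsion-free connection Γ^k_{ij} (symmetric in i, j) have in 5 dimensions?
Γ^k_{ij} has n choices for the upper index and n(n+1)/2 independent symmetric lower index pairs.
Total = 5 × 5×6/2 = 5 × 15 = 75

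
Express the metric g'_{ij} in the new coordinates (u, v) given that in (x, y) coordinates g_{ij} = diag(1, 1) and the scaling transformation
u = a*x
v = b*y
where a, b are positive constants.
Invert the transformation: x = u/a, y = v/b
g'_{ij} = (∂x^k/∂x'^i)(∂x^l/∂x'^j) g_{kl}; with g_{kl} = δ_{kl} this is Σ_k (∂x^k/∂x'^i)(∂x^k/∂x'^j).
Jacobian: ∂x/∂u = 1/a, ∂x/∂v = 0, ∂y/∂u = 0, ∂y/∂v = 1/b
g'_{uu} = (1/a)(1/a) + (0)(0) = 1/a^2
g'_{uv} = (1/a)(0) + (0)(1/b) = 0
g'_{vv} = (0)(0) + (1/b)(1/b) = 1/b^2
g'_{ij} = diag(1/a^2, 1/b^2)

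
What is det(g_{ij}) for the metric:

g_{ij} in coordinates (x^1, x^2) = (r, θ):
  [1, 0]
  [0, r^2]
For a 2×2 metric: det(g) = g_{11}·g_{22} - g_{12}·g_{21}
= (1)·(r^2) - (0)·(0)
= r^2 - 0
det(g) = r^2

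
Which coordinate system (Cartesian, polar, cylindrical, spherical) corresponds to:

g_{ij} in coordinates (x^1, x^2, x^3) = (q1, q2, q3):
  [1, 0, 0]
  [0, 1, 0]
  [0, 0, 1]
All components are constant and the metric is the identity, i.e. orthonormal rectilinear coordinates.
Cartesian (3D) coordinates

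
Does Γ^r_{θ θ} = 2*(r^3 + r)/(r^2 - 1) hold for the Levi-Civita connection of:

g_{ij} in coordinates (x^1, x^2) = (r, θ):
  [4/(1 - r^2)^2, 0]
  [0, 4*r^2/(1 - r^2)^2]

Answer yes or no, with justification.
Γ^r_{θ θ} = (1/2) g^{rr} (∂_θ g_{rθ} + ∂_θ g_{rθ} - ∂_r g_{θθ}) = (1/2)((1 - r^2)^2/4)((0) + (0) - (-8*(r^3 + r)/(r^2 - 1)^3)) = (r^3 + r)/(r^2 - 1)
This differs from the proposed value 2*(r^3 + r)/(r^2 - 1).
No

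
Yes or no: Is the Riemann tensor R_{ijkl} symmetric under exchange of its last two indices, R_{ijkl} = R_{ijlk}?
It is antisymmetric in the last pair: R_{ijkl} = -R_{ijlk}.
No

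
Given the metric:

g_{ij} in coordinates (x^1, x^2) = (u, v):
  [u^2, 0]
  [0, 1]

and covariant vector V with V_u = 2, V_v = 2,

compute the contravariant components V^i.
Inverse metric (diagonal): g^{uu} = 1/u^2, g^{vv} = 1
V^i = g^{ij} V_j:
V^u = (1/u^2)(2) + (0)(2) = 2/u^2
V^v = (0)(2) + (1)(2) = 2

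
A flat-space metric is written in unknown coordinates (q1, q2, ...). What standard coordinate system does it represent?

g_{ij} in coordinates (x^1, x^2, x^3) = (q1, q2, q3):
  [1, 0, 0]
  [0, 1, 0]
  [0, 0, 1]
All components are constant and the metric is the identity, i.e. orthonormal rectilinear coordinates.
Cartesian (3D) coordinates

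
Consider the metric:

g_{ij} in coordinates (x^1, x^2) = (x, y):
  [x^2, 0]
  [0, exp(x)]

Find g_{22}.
With x^1 = x, x^2 = y, g_{22} = g_{yy} is the row-2, column-2 entry of the matrix.
g_{22} = exp(x)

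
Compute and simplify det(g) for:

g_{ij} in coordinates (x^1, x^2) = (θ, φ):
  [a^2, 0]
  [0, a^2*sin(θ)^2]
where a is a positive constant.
For a 2×2 metric: det(g) = g_{11}·g_{22} - g_{12}·g_{21}
= (a^2)·(a^2*sin(θ)^2) - (0)·(0)
= a^4*sin(θ)^2 - 0
det(g) = a^4*sin(θ)^2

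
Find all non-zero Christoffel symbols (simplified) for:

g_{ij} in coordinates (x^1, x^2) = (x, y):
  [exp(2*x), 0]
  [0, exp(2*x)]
Using Γ^k_{ij} = (1/2) g^{km} (∂_i g_{mj} + ∂_j g_{mi} - ∂_m g_{ij}); the metric is diagonal, so only the m = k term contributes.
Non-zero symbols (using the symmetry Γ^k_{ij} = Γ^k_{ji}):
Γ^x_{x x} = (1/2) g^{xx} (∂_x g_{xx} + ∂_x g_{xx} - ∂_x g_{xx}) = (1/2)(exp(-2*x))((2*exp(2*x)) + (2*exp(2*x)) - (2*exp(2*x))) = 1
Γ^x_{y y} = (1/2) g^{xx} (∂_y g_{xy} + ∂_y g_{xy} - ∂_x g_{yy}) = (1/2)(exp(-2*x))((0) + (0) - (2*exp(2*x))) = -1
Γ^y_{x y} = (1/2) g^{yy} (∂_x g_{yy} + ∂_y g_{yx} - ∂_y g_{xy}) = (1/2)(exp(-2*x))((2*exp(2*x)) + (0) - (0)) = 1
All other Christoffel symbols are zero.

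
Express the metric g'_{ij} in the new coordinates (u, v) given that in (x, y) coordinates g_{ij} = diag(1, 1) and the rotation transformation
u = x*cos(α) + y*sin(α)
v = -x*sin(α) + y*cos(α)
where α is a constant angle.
Invert the transformation: x = u*cos(α) - v*sin(α), y = u*sin(α) + v*cos(α)
g'_{ij} = (∂x^k/∂x'^i)(∂x^l/∂x'^j) g_{kl}; with g_{kl} = δ_{kl} this is Σ_k (∂x^k/∂x'^i)(∂x^k/∂x'^j).
Jacobian: ∂x/∂u = cos(α), ∂x/∂v = -sin(α), ∂y/∂u = sin(α), ∂y/∂v = cos(α)
g'_{uu} = (cos(α))(cos(α)) + (sin(α))(sin(α)) = 1
g'_{uv} = (cos(α))(-sin(α)) + (sin(α))(cos(α)) = 0
g'_{vv} = (-sin(α))(-sin(α)) + (cos(α))(cos(α)) = 1
g'_{ij} = diag(1, 1)
The Euclidean metric is invariant under rotations.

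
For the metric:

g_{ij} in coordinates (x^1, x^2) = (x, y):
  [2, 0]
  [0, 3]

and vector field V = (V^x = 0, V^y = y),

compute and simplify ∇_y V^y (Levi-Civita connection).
All Christoffel symbols are zero.
∇_y V^y = ∂_y V^y + Γ^y_{y j} V^j
  = (1) + (0)(0) + (0)(y)
  = 1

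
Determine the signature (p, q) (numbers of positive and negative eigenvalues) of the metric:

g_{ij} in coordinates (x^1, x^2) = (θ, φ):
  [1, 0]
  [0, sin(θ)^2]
The metric is diagonal, so its eigenvalues are the diagonal entries: 1, sin(θ)^2 (at a generic point, where coordinate-dependent entries are positive).
2 positive, 0 negative.
(2, 0) - Riemannian (positive definite)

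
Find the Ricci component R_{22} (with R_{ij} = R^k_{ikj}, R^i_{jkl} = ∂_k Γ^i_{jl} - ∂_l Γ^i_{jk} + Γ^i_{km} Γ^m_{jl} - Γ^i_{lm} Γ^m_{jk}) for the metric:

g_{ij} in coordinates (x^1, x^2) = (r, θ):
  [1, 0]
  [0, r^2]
Non-zero Christoffel symbols (Γ^k_{ij} = Γ^k_{ji}):
Γ^r_{θ θ} = -r
Γ^θ_{r θ} = 1/r
R^r_{θ r θ} = ∂_r Γ^r_{θ θ} - ∂_θ Γ^r_{θ r} + Γ^r_{r m} Γ^m_{θ θ} - Γ^r_{θ m} Γ^m_{θ r}
  = (-1) - (0) + (0) - (-1) = 0
R^θ_{θ θ θ} = 0 (a repeated index in an antisymmetric pair)
R_{θθ} = R^r_{θ r θ} + R^θ_{θ θ θ} = (0) + (0) = 0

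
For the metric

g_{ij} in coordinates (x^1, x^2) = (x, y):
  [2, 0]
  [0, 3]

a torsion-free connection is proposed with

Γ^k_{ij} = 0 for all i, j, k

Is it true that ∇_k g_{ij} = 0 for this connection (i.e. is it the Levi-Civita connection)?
Using ∇_k g_{ij} = ∂_k g_{ij} - Γ^m_{ki} g_{mj} - Γ^m_{kj} g_{im}:
e.g. ∇_y g_{yy} = (0) - (0) - (0) = 0
Every component ∇_k g_{ij} vanishes: the connection is metric compatible.
Yes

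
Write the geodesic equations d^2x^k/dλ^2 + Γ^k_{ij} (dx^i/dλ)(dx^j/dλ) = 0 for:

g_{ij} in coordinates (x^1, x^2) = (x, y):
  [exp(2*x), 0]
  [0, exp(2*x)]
Geodesic equation: d^2x^k/dλ^2 + Γ^k_{ij} (dx^i/dλ)(dx^j/dλ) = 0.
Non-zero Christoffel symbols:
Γ^x_{x x} = 1
Γ^x_{y y} = -1
Γ^y_{x y} = 1
Substituting (the symmetric pair Γ^k_{ij}, Γ^k_{ji} combines into a factor 2):
d^2x/dλ^2 + (dx/dλ)^2 - (dy/dλ)^2 = 0
d^2y/dλ^2 + 2 (dx/dλ)(dy/dλ) = 0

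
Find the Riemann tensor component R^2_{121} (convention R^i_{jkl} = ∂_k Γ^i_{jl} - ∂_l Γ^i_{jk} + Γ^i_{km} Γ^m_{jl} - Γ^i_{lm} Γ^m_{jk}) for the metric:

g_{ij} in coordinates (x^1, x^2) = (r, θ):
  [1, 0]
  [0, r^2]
Non-zero Christoffel symbols (Γ^k_{ij} = Γ^k_{ji}):
Γ^r_{θ θ} = -r
Γ^θ_{r θ} = 1/r
R^θ_{r θ r} = ∂_θ Γ^θ_{r r} - ∂_r Γ^θ_{r θ} + Γ^θ_{θ m} Γ^m_{r r} - Γ^θ_{r m} Γ^m_{r θ}
  = (0) - (-1/r^2) + (0) - (1/r^2) = 0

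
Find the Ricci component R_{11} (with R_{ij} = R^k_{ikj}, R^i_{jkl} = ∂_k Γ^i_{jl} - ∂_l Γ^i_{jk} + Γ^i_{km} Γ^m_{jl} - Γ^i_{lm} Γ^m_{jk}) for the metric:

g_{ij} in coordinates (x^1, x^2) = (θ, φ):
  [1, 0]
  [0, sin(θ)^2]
Non-zero Christoffel symbols (Γ^k_{ij} = Γ^k_{ji}):
Γ^θ_{φ φ} = -sin(2*θ)/2
Γ^φ_{θ φ} = 1/tan(θ)
R^θ_{θ θ θ} = 0 (a repeated index in an antisymmetric pair)
R^φ_{θ φ θ} = ∂_φ Γ^φ_{θ θ} - ∂_θ Γ^φ_{θ φ} + Γ^φ_{φ m} Γ^m_{θ θ} - Γ^φ_{θ m} Γ^m_{θ φ}
  = (0) - (-1/sin(θ)^2) + (0) - (1/tan(θ)^2) = 1
R_{θθ} = R^θ_{θ θ θ} + R^φ_{θ φ θ} = (0) + (1) = 1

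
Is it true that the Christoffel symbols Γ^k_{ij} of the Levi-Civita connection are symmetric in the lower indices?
The Levi-Civita connection is torsion-free, which is exactly Γ^k_{ij} = Γ^k_{ji}.
Yes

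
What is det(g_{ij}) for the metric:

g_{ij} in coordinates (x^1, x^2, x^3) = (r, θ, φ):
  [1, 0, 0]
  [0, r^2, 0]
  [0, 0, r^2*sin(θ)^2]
Diagonal metric: det(g) = g_{11}·g_{22}·g_{33}
= (1)·(r^2)·(r^2*sin(θ)^2)
det(g) = r^4*sin(θ)^2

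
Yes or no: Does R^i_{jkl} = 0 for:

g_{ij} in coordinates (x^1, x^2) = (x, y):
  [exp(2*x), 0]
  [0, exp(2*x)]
Non-zero Christoffel symbols:
Γ^x_{x x} = 1
Γ^x_{y y} = -1
Γ^y_{x y} = 1
Ricci tensor: R_{xx} = 0, R_{xy} = 0, R_{yy} = 0
All R_{ij} vanish; in 2 dimensions the Riemann tensor is fully determined by the Ricci tensor, so R^i_{jkl} = 0: the metric is flat (curvilinear coordinates on flat space).
Yes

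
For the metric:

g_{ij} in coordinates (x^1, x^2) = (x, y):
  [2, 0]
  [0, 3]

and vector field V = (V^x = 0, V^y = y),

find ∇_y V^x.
All Christoffel symbols are zero.
∇_y V^x = ∂_y V^x + Γ^x_{y j} V^j
  = (0) + (0)(0) + (0)(y)
  = 0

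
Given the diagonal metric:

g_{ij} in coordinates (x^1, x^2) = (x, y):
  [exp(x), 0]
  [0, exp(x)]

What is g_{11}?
With x^1 = x, x^2 = y, g_{11} = g_{xx} is the row-1, column-1 entry of the matrix.
g_{11} = exp(x)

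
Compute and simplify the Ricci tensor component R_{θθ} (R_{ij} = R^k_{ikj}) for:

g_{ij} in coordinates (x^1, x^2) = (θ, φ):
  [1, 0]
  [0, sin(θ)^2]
Non-zero Christoffel symbols (Γ^k_{ij} = Γ^k_{ji}):
Γ^θ_{φ φ} = -sin(2*θ)/2
Γ^φ_{θ φ} = 1/tan(θ)
R^θ_{θ θ θ} = 0 (a repeated index in an antisymmetric pair)
R^φ_{θ φ θ} = ∂_φ Γ^φ_{θ θ} - ∂_θ Γ^φ_{θ φ} + Γ^φ_{φ m} Γ^m_{θ θ} - Γ^φ_{θ m} Γ^m_{θ φ}
  = (0) - (-1/sin(θ)^2) + (0) - (1/tan(θ)^2) = 1
R_{θθ} = R^θ_{θ θ θ} + R^φ_{θ φ θ} = (0) + (1) = 1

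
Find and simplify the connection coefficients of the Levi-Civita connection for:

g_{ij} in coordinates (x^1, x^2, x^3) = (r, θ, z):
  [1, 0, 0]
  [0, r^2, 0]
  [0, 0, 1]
Using Γ^k_{ij} = (1/2) g^{km} (∂_i g_{mj} + ∂_j g_{mi} - ∂_m g_{ij}); the metric is diagonal, so only the m = k term contributes.
Non-zero symbols (using the symmetry Γ^k_{ij} = Γ^k_{ji}):
Γ^r_{θ θ} = (1/2) g^{rr} (∂_θ g_{rθ} + ∂_θ g_{rθ} - ∂_r g_{θθ}) = (1/2)(1)((0) + (0) - (2*r)) = -r
Γ^θ_{r θ} = (1/2) g^{θθ} (∂_r g_{θθ} + ∂_θ g_{θr} - ∂_θ g_{rθ}) = (1/2)(1/r^2)((2*r) + (0) - (0)) = 1/r
All other Christoffel symbols are zero.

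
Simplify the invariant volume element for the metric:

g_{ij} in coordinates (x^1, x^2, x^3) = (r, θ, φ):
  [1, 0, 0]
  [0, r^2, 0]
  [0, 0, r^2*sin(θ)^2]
det(g) = r^4*sin(θ)^2
√|det(g)| = r^2*sin(θ) (taking 0 < θ < π so that |sin(θ)| = sin(θ))
Volume element: dV = r^2*sin(θ) dr dθ dφ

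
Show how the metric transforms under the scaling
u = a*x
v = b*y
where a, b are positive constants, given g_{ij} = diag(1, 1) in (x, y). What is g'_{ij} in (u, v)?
Invert the transformation: x = u/a, y = v/b
g'_{ij} = (∂x^k/∂x'^i)(∂x^l/∂x'^j) g_{kl}; with g_{kl} = δ_{kl} this is Σ_k (∂x^k/∂x'^i)(∂x^k/∂x'^j).
Jacobian: ∂x/∂u = 1/a, ∂x/∂v = 0, ∂y/∂u = 0, ∂y/∂v = 1/b
g'_{uu} = (1/a)(1/a) + (0)(0) = 1/a^2
g'_{uv} = (1/a)(0) + (0)(1/b) = 0
g'_{vv} = (0)(0) + (1/b)(1/b) = 1/b^2
g'_{ij} = diag(1/a^2, 1/b^2)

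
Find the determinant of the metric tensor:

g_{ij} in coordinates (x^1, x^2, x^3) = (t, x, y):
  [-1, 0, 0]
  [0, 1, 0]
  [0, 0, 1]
Diagonal metric: det(g) = g_{11}·g_{22}·g_{33}
= (-1)·(1)·(1)
det(g) = -1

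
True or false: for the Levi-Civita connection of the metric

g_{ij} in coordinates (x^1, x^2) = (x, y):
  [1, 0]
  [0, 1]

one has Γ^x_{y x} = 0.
Γ^x_{y x} = (1/2) g^{xx} (∂_y g_{xx} + ∂_x g_{xy} - ∂_x g_{yx}) = (1/2)(1)((0) + (0) - (0)) = 0
This equals the proposed value 0.
True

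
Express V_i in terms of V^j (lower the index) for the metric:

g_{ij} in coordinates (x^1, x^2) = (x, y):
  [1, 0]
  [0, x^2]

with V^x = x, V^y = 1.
V_i = g_{ij} V^j:
V_x = (1)(x) + (0)(1) = x
V_y = (0)(x) + (x^2)(1) = x^2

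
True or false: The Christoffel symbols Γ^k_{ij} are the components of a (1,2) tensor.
Under a change of coordinates Γ picks up an inhomogeneous term ∂²x/∂x'∂x'; e.g. Γ = 0 in Cartesian coordinates but Γ^r_{θθ} = -r in polar coordinates on the same flat plane.
False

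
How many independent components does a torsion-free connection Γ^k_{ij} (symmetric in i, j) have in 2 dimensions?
Γ^k_{ij} has n choices for the upper index and n(n+1)/2 independent symmetric lower index pairs.
Total = 2 × 2×3/2 = 2 × 3 = 6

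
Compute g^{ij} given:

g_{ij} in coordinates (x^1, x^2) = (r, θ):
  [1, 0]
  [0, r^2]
The metric is diagonal, so g^{ij} is diagonal with entries 1/g_{ii}: diag(1, 1/(r^2)).
g^{ij}:
  [1, 0]
  [0, 1/r^2]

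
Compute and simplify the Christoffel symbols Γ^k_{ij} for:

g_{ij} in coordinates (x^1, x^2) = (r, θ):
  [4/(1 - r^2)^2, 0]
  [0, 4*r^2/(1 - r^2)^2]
Using Γ^k_{ij} = (1/2) g^{km} (∂_i g_{mj} + ∂_j g_{mi} - ∂_m g_{ij}); the metric is diagonal, so only the m = k term contributes.
Non-zero symbols (using the symmetry Γ^k_{ij} = Γ^k_{ji}):
Γ^r_{r r} = (1/2) g^{rr} (∂_r g_{rr} + ∂_r g_{rr} - ∂_r g_{rr}) = (1/2)((1 - r^2)^2/4)((16*r/(1 - r^2)^3) + (16*r/(1 - r^2)^3) - (16*r/(1 - r^2)^3)) = 2*r/(1 - r^2)
Γ^r_{θ θ} = (1/2) g^{rr} (∂_θ g_{rθ} + ∂_θ g_{rθ} - ∂_r g_{θθ}) = (1/2)((1 - r^2)^2/4)((0) + (0) - (-8*(r^3 + r)/(r^2 - 1)^3)) = (r^3 + r)/(r^2 - 1)
Γ^θ_{r θ} = (1/2) g^{θθ} (∂_r g_{θθ} + ∂_θ g_{θr} - ∂_θ g_{rθ}) = (1/2)((1 - r^2)^2/(4*r^2))((-8*(r^3 + r)/(r^2 - 1)^3) + (0) - (0)) = (-r^2 - 1)/(r^3 - r)
All other Christoffel symbols are zero.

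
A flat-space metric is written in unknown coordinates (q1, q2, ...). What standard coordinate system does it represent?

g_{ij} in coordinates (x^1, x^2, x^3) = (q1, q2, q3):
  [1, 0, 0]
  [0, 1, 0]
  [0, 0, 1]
All components are constant and the metric is the identity, i.e. orthonormal rectilinear coordinates.
Cartesian (3D) coordinates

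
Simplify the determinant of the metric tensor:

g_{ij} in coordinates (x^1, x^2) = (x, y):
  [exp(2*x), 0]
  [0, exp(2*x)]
For a 2×2 metric: det(g) = g_{11}·g_{22} - g_{12}·g_{21}
= (exp(2*x))·(exp(2*x)) - (0)·(0)
= exp(4*x) - 0
det(g) = exp(4*x)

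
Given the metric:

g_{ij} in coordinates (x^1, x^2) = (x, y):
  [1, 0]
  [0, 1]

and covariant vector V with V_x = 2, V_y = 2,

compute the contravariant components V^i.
Inverse metric (diagonal): g^{xx} = 1, g^{yy} = 1
V^i = g^{ij} V_j:
V^x = (1)(2) + (0)(2) = 2
V^y = (0)(2) + (1)(2) = 2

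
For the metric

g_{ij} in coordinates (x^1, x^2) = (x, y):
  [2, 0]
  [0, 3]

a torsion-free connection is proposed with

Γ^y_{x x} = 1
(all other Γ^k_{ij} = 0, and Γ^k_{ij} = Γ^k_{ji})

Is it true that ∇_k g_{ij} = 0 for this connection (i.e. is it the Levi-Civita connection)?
Using ∇_k g_{ij} = ∂_k g_{ij} - Γ^m_{ki} g_{mj} - Γ^m_{kj} g_{im}:
∇_x g_{xy} = (0) - (3) - (0) = -3 ≠ 0
So the connection is not metric compatible (it is not the Levi-Civita connection).
No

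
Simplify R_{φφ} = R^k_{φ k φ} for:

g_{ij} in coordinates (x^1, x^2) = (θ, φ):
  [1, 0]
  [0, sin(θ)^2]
Non-zero Christoffel symbols (Γ^k_{ij} = Γ^k_{ji}):
Γ^θ_{φ φ} = -sin(2*θ)/2
Γ^φ_{θ φ} = 1/tan(θ)
R^θ_{φ θ φ} = ∂_θ Γ^θ_{φ φ} - ∂_φ Γ^θ_{φ θ} + Γ^θ_{θ m} Γ^m_{φ φ} - Γ^θ_{φ m} Γ^m_{φ θ}
  = (-cos(2*θ)) - (0) + (0) - (-cos(θ)^2) = sin(θ)^2
R^φ_{φ φ φ} = 0 (a repeated index in an antisymmetric pair)
R_{φφ} = R^θ_{φ θ φ} + R^φ_{φ φ φ} = (sin(θ)^2) + (0) = sin(θ)^2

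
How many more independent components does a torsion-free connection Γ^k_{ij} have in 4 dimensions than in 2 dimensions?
Independent components in n dimensions: n × n(n+1)/2 = n^2(n+1)/2.
4D: 4 × 10 = 40
2D: 2 × 3 = 6
Difference = 40 - 6 = 34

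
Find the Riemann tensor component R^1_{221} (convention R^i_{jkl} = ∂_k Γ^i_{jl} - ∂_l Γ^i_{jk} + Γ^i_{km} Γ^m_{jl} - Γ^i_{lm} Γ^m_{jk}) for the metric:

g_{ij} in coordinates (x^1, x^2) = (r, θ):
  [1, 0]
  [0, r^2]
Non-zero Christoffel symbols (Γ^k_{ij} = Γ^k_{ji}):
Γ^r_{θ θ} = -r
Γ^θ_{r θ} = 1/r
R^r_{θ θ r} = ∂_θ Γ^r_{θ r} - ∂_r Γ^r_{θ θ} + Γ^r_{θ m} Γ^m_{θ r} - Γ^r_{r m} Γ^m_{θ θ}
  = (0) - (-1) + (-1) - (0) = 0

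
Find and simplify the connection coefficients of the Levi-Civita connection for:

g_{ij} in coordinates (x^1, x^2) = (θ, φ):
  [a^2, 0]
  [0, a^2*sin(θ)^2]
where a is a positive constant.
Using Γ^k_{ij} = (1/2) g^{km} (∂_i g_{mj} + ∂_j g_{mi} - ∂_m g_{ij}); the metric is diagonal, so only the m = k term contributes.
Non-zero symbols (using the symmetry Γ^k_{ij} = Γ^k_{ji}):
Γ^θ_{φ φ} = (1/2) g^{θθ} (∂_φ g_{θφ} + ∂_φ g_{θφ} - ∂_θ g_{φφ}) = (1/2)(1/a^2)((0) + (0) - (a^2*sin(2*θ))) = -sin(2*θ)/2
Γ^φ_{θ φ} = (1/2) g^{φφ} (∂_θ g_{φφ} + ∂_φ g_{φθ} - ∂_φ g_{θφ}) = (1/2)(1/(a^2*sin(θ)^2))((a^2*sin(2*θ)) + (0) - (0)) = 1/tan(θ)
All other Christoffel symbols are zero.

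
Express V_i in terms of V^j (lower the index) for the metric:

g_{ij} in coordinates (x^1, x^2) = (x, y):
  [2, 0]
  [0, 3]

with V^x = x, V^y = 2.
V_i = g_{ij} V^j:
V_x = (2)(x) + (0)(2) = 2*x
V_y = (0)(x) + (3)(2) = 6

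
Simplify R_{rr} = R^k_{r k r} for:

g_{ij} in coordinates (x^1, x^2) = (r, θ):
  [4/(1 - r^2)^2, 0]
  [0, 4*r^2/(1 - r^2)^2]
Non-zero Christoffel symbols (Γ^k_{ij} = Γ^k_{ji}):
Γ^r_{r r} = 2*r/(1 - r^2)
Γ^r_{θ θ} = (r^3 + r)/(r^2 - 1)
Γ^θ_{r θ} = (-r^2 - 1)/(r^3 - r)
R^r_{r r r} = 0 (a repeated index in an antisymmetric pair)
R^θ_{r θ r} = ∂_θ Γ^θ_{r r} - ∂_r Γ^θ_{r θ} + Γ^θ_{θ m} Γ^m_{r r} - Γ^θ_{r m} Γ^m_{r θ}
  = (0) - ((r^4 + 4*r^2 - 1)/(r^3 - r)^2) + (2*(r^2 + 1)/(r^2 - 1)^2) - ((r^2 + 1)^2/(r^3 - r)^2) = -4/(r^2 - 1)^2
R_{rr} = R^r_{r r r} + R^θ_{r θ r} = (0) + (-4/(r^2 - 1)^2) = -4/(r^2 - 1)^2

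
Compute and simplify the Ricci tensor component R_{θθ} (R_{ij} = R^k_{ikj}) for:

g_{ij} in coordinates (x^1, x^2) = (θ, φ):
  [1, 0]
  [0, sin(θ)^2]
Non-zero Christoffel symbols (Γ^k_{ij} = Γ^k_{ji}):
Γ^θ_{φ φ} = -sin(2*θ)/2
Γ^φ_{θ φ} = 1/tan(θ)
R^θ_{θ θ θ} = 0 (a repeated index in an antisymmetric pair)
R^φ_{θ φ θ} = ∂_φ Γ^φ_{θ θ} - ∂_θ Γ^φ_{θ φ} + Γ^φ_{φ m} Γ^m_{θ θ} - Γ^φ_{θ m} Γ^m_{θ φ}
  = (0) - (-1/sin(θ)^2) + (0) - (1/tan(θ)^2) = 1
R_{θθ} = R^θ_{θ θ θ} + R^φ_{θ φ θ} = (0) + (1) = 1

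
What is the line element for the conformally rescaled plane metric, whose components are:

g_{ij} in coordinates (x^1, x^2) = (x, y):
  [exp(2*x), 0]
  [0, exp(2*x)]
ds^2 = g_{ij} dx^i dx^j; only the non-zero components contribute.
ds^2 = exp(2*x) dx^2 + exp(2*x) dy^2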